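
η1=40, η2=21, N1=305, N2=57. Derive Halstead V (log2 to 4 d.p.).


Formula: V = N * log2(η), where N = N1 + N2 and η = η1 + η2
η = 40 + 21 = 61
N = 305 + 57 = 362
log2(61) ≈ 5.9307
V = 362 * 5.9307 = 2146.91

2146.91


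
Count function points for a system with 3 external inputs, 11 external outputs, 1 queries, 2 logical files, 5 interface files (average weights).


UFP = EI*4 + EO*5 + EQ*4 + ILF*10 + EIF*7
UFP = 3*4 + 11*5 + 1*4 + 2*10 + 5*7
UFP = 12 + 55 + 4 + 20 + 35
UFP = 126

126


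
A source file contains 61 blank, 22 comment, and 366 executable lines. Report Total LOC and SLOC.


Total LOC = blank + comment + code
Total LOC = 61 + 22 + 366 = 449
SLOC (source only) = code = 366

Total LOC: 449, SLOC: 366


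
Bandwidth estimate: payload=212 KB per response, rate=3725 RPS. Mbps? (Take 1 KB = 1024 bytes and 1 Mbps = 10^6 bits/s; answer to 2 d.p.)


Formula: Mbps = payload_bytes * RPS * 8 / 1e6
Payload per request = 212 KB = 212 * 1024 = 217088 bytes
Total bytes/sec = 217088 * 3725 = 808652800
Total bits/sec = 808652800 * 8 = 6469222400
Mbps = 6469222400 / 1e6 = 6469.22

6469.22 Mbps


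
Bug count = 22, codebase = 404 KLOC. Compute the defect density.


Defect density = defects / KLOC
Defect density = 22 / 404
Defect density = 0.054 defects/KLOC

0.054 defects/KLOC


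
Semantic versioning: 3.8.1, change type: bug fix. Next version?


Current: 3.8.1
Change category: 'bug fix' → patch bump
SemVer rule: patch bump → increment PATCH (MAJOR and MINOR unchanged)
New: 3.8.2

3.8.2


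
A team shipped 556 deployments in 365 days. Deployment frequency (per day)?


Formula: deployments per day = releases / days
= 556 / 365
= 1.523 deploys/day
(equivalently, 10.66 deploys/week)

1.523 deploys/day


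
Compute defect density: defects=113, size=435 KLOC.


Defect density = defects / KLOC
Defect density = 113 / 435
Defect density = 0.26 defects/KLOC

0.26 defects/KLOC


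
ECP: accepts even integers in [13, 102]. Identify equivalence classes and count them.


Constraint: even integers in [13, 102]
Class 1: x < 13 — out-of-range invalid
Class 2: x in [13,102] but odd — wrong type invalid
Class 3: x in [13,102] and even — valid
Class 4: x > 102 — out-of-range invalid
Total equivalence classes: 4

4 equivalence classes


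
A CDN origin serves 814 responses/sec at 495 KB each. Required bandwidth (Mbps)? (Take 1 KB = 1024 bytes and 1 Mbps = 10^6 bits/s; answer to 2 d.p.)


Formula: Mbps = payload_bytes * RPS * 8 / 1e6
Payload per request = 495 KB = 495 * 1024 = 506880 bytes
Total bytes/sec = 506880 * 814 = 412600320
Total bits/sec = 412600320 * 8 = 3300802560
Mbps = 3300802560 / 1e6 = 3300.8

3300.8 Mbps


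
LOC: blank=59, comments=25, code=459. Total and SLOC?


Total LOC = blank + comment + code
Total LOC = 59 + 25 + 459 = 543
SLOC (source only) = code = 459

Total LOC: 543, SLOC: 459


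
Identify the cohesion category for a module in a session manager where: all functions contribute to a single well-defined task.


Reasoning: Best: single purpose
Type: Functional cohesion

Functional cohesion


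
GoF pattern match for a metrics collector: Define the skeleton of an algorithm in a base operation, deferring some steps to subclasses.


This matches the Template Method pattern

Template Method


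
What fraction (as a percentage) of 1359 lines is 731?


Coverage = covered / total * 100
Coverage = 731 / 1359 * 100
Coverage = 53.79%

53.79%


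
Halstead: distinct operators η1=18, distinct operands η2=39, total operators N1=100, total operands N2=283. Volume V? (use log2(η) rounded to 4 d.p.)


Formula: V = N * log2(η), where N = N1 + N2 and η = η1 + η2
η = 18 + 39 = 57
N = 100 + 283 = 383
log2(57) ≈ 5.8329
V = 383 * 5.8329 = 2234.00

2234.00


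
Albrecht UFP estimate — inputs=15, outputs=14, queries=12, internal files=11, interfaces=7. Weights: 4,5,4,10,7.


UFP = EI*4 + EO*5 + EQ*4 + ILF*10 + EIF*7
UFP = 15*4 + 14*5 + 12*4 + 11*10 + 7*7
UFP = 60 + 70 + 48 + 110 + 49
UFP = 337

337


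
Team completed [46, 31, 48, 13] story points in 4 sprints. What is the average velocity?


Formula: Avg velocity = Total points / Number of sprints
Points: [46, 31, 48, 13]
Sum = 46 + 31 + 48 + 13 = 138
Avg velocity = 138 / 4 = 34.5 points/sprint

34.5 points/sprint


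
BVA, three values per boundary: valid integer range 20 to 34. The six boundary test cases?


Range: [20, 34]
Boundaries: just below min, min, min+1, max-1, max, just above max
Values: [19, 20, 21, 33, 34, 35]

[19, 20, 21, 33, 34, 35]


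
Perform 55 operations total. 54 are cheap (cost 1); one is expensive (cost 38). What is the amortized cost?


Formula: Amortized cost = Total cost / Operations
Total cost = (54 * 1) + (1 * 38)
Total cost = 54 + 38 = 92
Amortized = 92 / 55 = 1.6727

1.6727


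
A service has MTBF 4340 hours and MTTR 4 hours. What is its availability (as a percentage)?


Availability = MTBF / (MTBF + MTTR)
Availability = 4340 / (4340 + 4)
Availability = 4340 / 4344
Availability = 99.9079%

99.9079%


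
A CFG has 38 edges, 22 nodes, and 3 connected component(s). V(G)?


Formula: V(G) = E - N + 2P
V(G) = 38 - 22 + 2*3
V(G) = 16 + 6
V(G) = 22

22


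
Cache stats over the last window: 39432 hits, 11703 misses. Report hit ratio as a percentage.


Formula: hit rate = hits / (hits + misses) * 100
hit rate = 39432 / (39432 + 11703) * 100
hit rate = 39432 / 51135 * 100
hit rate = 77.11%

77.11%


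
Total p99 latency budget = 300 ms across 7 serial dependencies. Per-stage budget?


Formula: per_stage = total_budget / stages
per_stage = 300 / 7
per_stage = 42.86 ms

42.86 ms


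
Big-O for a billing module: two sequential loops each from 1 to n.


Reasoning: sequential dominates: O(n) + O(n) = O(n)
Complexity: O(n)

O(n)


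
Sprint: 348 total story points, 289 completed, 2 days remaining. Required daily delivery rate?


Formula: Required rate = Remaining points / Days left
Remaining = 348 - 289 = 59 points
Required rate = 59 / 2 = 29.5 points/day

29.5 points/day


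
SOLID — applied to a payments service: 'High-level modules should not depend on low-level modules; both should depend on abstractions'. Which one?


This describes the Dependency Inversion Principle (DIP)

Dependency Inversion Principle (DIP)


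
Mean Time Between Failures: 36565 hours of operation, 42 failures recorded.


Formula: MTBF = Total operating time / Number of failures
MTBF = 36565 / 42
MTBF = 870.6 hours

870.6 hours


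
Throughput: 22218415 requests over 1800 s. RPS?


Formula: throughput = requests / seconds
throughput = 22218415 / 1800
throughput = 12343.56 requests/second

12343.56 requests/second


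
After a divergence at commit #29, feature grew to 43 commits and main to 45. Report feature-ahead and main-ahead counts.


Common ancestor: commit #29
feature commits after divergence: 43 - 29 = 14
main commits after divergence: 45 - 29 = 16
feature is 14 commits ahead of main
main is 16 commits ahead of feature

feature ahead: 14, main ahead: 16


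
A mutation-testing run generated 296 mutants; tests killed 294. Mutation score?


Mutation score = killed / total * 100
Mutation score = 294 / 296 * 100
Mutation score = 99.32%

99.32%


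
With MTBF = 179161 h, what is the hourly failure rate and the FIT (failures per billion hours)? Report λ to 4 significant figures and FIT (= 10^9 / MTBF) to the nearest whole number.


Formula: λ = 1 / MTBF; FIT = λ × 1e9 = 1e9 / MTBF
λ = 1 / 179161 ≈ 5.582e-06 failures/hour
FIT = 1e9 / 179161 ≈ 5582 failures per 1e9 hours (nearest whole number)

λ = 5.582e-06 /h, FIT = 5582


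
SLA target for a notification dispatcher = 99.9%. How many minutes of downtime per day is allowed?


Formula: allowed downtime = period * (100 - SLA) / 100
Period (day) = 1440 minutes
Unavailability fraction = (100 - 99.9) / 100
Allowed downtime = 1440 * (100 - 99.9) / 100
Allowed downtime = 1.44 minutes

1.44 minutes


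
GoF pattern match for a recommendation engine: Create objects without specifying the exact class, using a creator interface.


This matches the Factory Method pattern

Factory Method


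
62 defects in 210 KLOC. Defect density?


Defect density = defects / KLOC
Defect density = 62 / 210
Defect density = 0.295 defects/KLOC

0.295 defects/KLOC


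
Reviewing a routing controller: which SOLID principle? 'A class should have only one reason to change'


This describes the Single Responsibility Principle (SRP)

Single Responsibility Principle (SRP)


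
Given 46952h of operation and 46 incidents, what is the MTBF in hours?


Formula: MTBF = Total operating time / Number of failures
MTBF = 46952 / 46
MTBF = 1020.7 hours

1020.7 hours


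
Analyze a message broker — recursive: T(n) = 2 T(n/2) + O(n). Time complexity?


Reasoning: master theorem case 2 (merge-sort recurrence)
Complexity: O(n log n)

O(n log n)


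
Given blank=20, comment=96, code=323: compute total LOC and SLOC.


Total LOC = blank + comment + code
Total LOC = 20 + 96 + 323 = 439
SLOC (source only) = code = 323

Total LOC: 439, SLOC: 323


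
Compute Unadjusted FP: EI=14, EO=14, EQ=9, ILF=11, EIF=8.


UFP = EI*4 + EO*5 + EQ*4 + ILF*10 + EIF*7
UFP = 14*4 + 14*5 + 9*4 + 11*10 + 8*7
UFP = 56 + 70 + 36 + 110 + 56
UFP = 328

328


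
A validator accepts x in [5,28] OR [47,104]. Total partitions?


Valid ranges: [5,28] and [47,104]
Class 1: x < 5 — invalid
Class 2: 5 ≤ x ≤ 28 — valid
Class 3: 28 < x < 47 — invalid (gap between ranges)
Class 4: 47 ≤ x ≤ 104 — valid
Class 5: x > 104 — invalid
Total equivalence classes: 5

5 equivalence classes


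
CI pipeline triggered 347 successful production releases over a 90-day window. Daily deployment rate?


Formula: deployments per day = releases / days
= 347 / 90
= 3.856 deploys/day
(equivalently, 26.99 deploys/week)

3.856 deploys/day


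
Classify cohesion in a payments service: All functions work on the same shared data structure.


Reasoning: Functions share data
Type: Communicational cohesion

Communicational cohesion


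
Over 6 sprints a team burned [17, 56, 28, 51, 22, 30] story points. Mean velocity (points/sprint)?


Formula: Avg velocity = Total points / Number of sprints
Points: [17, 56, 28, 51, 22, 30]
Sum = 17 + 56 + 28 + 51 + 22 + 30 = 204
Avg velocity = 204 / 6 = 34.0 points/sprint

34.0 points/sprint


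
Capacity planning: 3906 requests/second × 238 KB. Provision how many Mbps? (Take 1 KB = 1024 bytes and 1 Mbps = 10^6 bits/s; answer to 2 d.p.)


Formula: Mbps = payload_bytes * RPS * 8 / 1e6
Payload per request = 238 KB = 238 * 1024 = 243712 bytes
Total bytes/sec = 243712 * 3906 = 951939072
Total bits/sec = 951939072 * 8 = 7615512576
Mbps = 7615512576 / 1e6 = 7615.51

7615.51 Mbps


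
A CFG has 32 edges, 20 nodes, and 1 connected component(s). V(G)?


Formula: V(G) = E - N + 2P
V(G) = 32 - 20 + 2*1
V(G) = 12 + 2
V(G) = 14

14


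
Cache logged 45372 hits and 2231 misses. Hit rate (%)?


Formula: hit rate = hits / (hits + misses) * 100
hit rate = 45372 / (45372 + 2231) * 100
hit rate = 45372 / 47603 * 100
hit rate = 95.31%

95.31%


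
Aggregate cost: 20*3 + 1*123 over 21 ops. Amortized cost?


Formula: Amortized cost = Total cost / Operations
Total cost = (20 * 3) + (1 * 123)
Total cost = 60 + 123 = 183
Amortized = 183 / 21 = 8.7143

8.7143


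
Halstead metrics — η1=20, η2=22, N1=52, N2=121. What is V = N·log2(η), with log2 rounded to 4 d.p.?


Formula: V = N * log2(η), where N = N1 + N2 and η = η1 + η2
η = 20 + 22 = 42
N = 52 + 121 = 173
log2(42) ≈ 5.3923
V = 173 * 5.3923 = 932.87

932.87


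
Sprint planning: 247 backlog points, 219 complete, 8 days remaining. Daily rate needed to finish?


Formula: Required rate = Remaining points / Days left
Remaining = 247 - 219 = 28 points
Required rate = 28 / 8 = 3.5 points/day

3.5 points/day


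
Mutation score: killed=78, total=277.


Mutation score = killed / total * 100
Mutation score = 78 / 277 * 100
Mutation score = 28.16%

28.16%


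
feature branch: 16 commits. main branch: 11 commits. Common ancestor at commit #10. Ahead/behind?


Common ancestor: commit #10
feature commits after divergence: 16 - 10 = 6
main commits after divergence: 11 - 10 = 1
feature is 6 commits ahead of main
main is 1 commits ahead of feature

feature ahead: 6, main ahead: 1


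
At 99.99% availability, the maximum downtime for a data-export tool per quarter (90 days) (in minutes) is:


Formula: allowed downtime = period * (100 - SLA) / 100
Period (quarter (90 days)) = 129600 minutes
Unavailability fraction = (100 - 99.99) / 100
Allowed downtime = 129600 * (100 - 99.99) / 100
Allowed downtime = 12.96 minutes

12.96 minutes


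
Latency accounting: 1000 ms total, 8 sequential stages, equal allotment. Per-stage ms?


Formula: per_stage = total_budget / stages
per_stage = 1000 / 8
per_stage = 125.0 ms

125.0 ms


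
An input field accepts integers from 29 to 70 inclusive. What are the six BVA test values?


Range: [29, 70]
Boundaries: just below min, min, min+1, max-1, max, just above max
Values: [28, 29, 30, 69, 70, 71]

[28, 29, 30, 69, 70, 71]


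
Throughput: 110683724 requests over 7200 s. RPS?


Formula: throughput = requests / seconds
throughput = 110683724 / 7200
throughput = 15372.74 requests/second

15372.74 requests/second


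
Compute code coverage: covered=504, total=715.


Coverage = covered / total * 100
Coverage = 504 / 715 * 100
Coverage = 70.49%

70.49%


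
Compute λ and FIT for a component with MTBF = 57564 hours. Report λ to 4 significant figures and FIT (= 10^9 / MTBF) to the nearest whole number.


Formula: λ = 1 / MTBF; FIT = λ × 1e9 = 1e9 / MTBF
λ = 1 / 57564 ≈ 1.737e-05 failures/hour
FIT = 1e9 / 57564 ≈ 17372 failures per 1e9 hours (nearest whole number)

λ = 1.737e-05 /h, FIT = 17372


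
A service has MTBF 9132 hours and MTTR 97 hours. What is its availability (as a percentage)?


Availability = MTBF / (MTBF + MTTR)
Availability = 9132 / (9132 + 97)
Availability = 9132 / 9229
Availability = 98.949%

98.949%


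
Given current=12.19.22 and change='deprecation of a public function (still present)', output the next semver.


Current: 12.19.22
Change category: 'deprecation of a public function (still present)' → minor bump
SemVer rule: minor bump → increment MINOR, reset PATCH to 0 (MAJOR unchanged)
New: 12.20.0

12.20.0


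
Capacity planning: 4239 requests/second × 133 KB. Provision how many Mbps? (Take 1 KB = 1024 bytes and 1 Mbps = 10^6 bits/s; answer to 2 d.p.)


Formula: Mbps = payload_bytes * RPS * 8 / 1e6
Payload per request = 133 KB = 133 * 1024 = 136192 bytes
Total bytes/sec = 136192 * 4239 = 577317888
Total bits/sec = 577317888 * 8 = 4618543104
Mbps = 4618543104 / 1e6 = 4618.54

4618.54 Mbps


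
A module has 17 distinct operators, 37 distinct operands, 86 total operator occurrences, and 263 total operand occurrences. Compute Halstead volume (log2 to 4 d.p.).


Formula: V = N * log2(η), where N = N1 + N2 and η = η1 + η2
η = 17 + 37 = 54
N = 86 + 263 = 349
log2(54) ≈ 5.7549
V = 349 * 5.7549 = 2008.46

2008.46


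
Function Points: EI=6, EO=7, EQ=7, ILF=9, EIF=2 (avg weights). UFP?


UFP = EI*4 + EO*5 + EQ*4 + ILF*10 + EIF*7
UFP = 6*4 + 7*5 + 7*4 + 9*10 + 2*7
UFP = 24 + 35 + 28 + 90 + 14
UFP = 191

191


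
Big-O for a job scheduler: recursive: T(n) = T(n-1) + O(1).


Reasoning: linear recursion with constant work per frame
Complexity: O(n)

O(n)


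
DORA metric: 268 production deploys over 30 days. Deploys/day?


Formula: deployments per day = releases / days
= 268 / 30
= 8.933 deploys/day
(equivalently, 62.53 deploys/week)

8.933 deploys/day


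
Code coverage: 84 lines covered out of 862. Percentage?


Coverage = covered / total * 100
Coverage = 84 / 862 * 100
Coverage = 9.74%

9.74%


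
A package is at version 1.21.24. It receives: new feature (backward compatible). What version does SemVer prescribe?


Current: 1.21.24
Change category: 'new feature (backward compatible)' → minor bump
SemVer rule: minor bump → increment MINOR, reset PATCH to 0 (MAJOR unchanged)
New: 1.22.0

1.22.0


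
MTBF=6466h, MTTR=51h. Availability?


Availability = MTBF / (MTBF + MTTR)
Availability = 6466 / (6466 + 51)
Availability = 6466 / 6517
Availability = 99.2174%

99.2174%


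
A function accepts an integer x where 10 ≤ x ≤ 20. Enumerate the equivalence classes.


Valid range: [10, 20]
Class 1: x < 10 — invalid
Class 2: 10 ≤ x ≤ 20 — valid
Class 3: x > 20 — invalid
Total equivalence classes: 3

3 equivalence classes


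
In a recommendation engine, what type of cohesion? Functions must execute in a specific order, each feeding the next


Reasoning: Output of one is input to next
Type: Sequential cohesion

Sequential cohesion


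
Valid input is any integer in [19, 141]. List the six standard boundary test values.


Range: [19, 141]
Boundaries: just below min, min, min+1, max-1, max, just above max
Values: [18, 19, 20, 140, 141, 142]

[18, 19, 20, 140, 141, 142]


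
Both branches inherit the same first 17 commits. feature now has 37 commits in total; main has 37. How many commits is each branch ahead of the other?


Common ancestor: commit #17
feature commits after divergence: 37 - 17 = 20
main commits after divergence: 37 - 17 = 20
feature is 20 commits ahead of main
main is 20 commits ahead of feature

feature ahead: 20, main ahead: 20


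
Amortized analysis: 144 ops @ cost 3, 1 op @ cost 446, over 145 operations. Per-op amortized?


Formula: Amortized cost = Total cost / Operations
Total cost = (144 * 3) + (1 * 446)
Total cost = 432 + 446 = 878
Amortized = 878 / 145 = 6.0552

6.0552


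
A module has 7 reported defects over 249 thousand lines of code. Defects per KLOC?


Defect density = defects / KLOC
Defect density = 7 / 249
Defect density = 0.028 defects/KLOC

0.028 defects/KLOC


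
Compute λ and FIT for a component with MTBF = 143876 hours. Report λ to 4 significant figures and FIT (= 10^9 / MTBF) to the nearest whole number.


Formula: λ = 1 / MTBF; FIT = λ × 1e9 = 1e9 / MTBF
λ = 1 / 143876 ≈ 6.950e-06 failures/hour
FIT = 1e9 / 143876 ≈ 6950 failures per 1e9 hours (nearest whole number)

λ = 6.950e-06 /h, FIT = 6950


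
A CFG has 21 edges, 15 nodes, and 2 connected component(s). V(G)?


Formula: V(G) = E - N + 2P
V(G) = 21 - 15 + 2*2
V(G) = 6 + 4
V(G) = 10

10


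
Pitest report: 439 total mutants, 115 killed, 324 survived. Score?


Mutation score = killed / total * 100
Mutation score = 115 / 439 * 100
Mutation score = 26.2%

26.2%


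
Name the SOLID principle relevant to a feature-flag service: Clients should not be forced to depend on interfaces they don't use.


This describes the Interface Segregation Principle (ISP)

Interface Segregation Principle (ISP)


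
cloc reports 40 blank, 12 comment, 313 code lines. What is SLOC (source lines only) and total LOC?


Total LOC = blank + comment + code
Total LOC = 40 + 12 + 313 = 365
SLOC (source only) = code = 313

Total LOC: 365, SLOC: 313


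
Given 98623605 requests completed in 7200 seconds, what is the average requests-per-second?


Formula: throughput = requests / seconds
throughput = 98623605 / 7200
throughput = 13697.72 requests/second

13697.72 requests/second


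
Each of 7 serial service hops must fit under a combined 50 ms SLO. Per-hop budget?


Formula: per_stage = total_budget / stages
per_stage = 50 / 7
per_stage = 7.14 ms

7.14 ms


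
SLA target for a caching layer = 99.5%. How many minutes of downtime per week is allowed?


Formula: allowed downtime = period * (100 - SLA) / 100
Period (week) = 10080 minutes
Unavailability fraction = (100 - 99.5) / 100
Allowed downtime = 10080 * (100 - 99.5) / 100
Allowed downtime = 50.4 minutes

50.4 minutes


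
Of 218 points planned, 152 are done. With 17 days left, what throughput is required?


Formula: Required rate = Remaining points / Days left
Remaining = 218 - 152 = 66 points
Required rate = 66 / 17 = 3.88 points/day

3.88 points/day


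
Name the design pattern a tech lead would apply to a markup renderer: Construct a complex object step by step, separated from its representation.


This matches the Builder pattern

Builder


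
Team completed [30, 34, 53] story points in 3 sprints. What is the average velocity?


Formula: Avg velocity = Total points / Number of sprints
Points: [30, 34, 53]
Sum = 30 + 34 + 53 = 117
Avg velocity = 117 / 3 = 39.0 points/sprint

39.0 points/sprint


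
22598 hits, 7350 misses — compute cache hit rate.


Formula: hit rate = hits / (hits + misses) * 100
hit rate = 22598 / (22598 + 7350) * 100
hit rate = 22598 / 29948 * 100
hit rate = 75.46%

75.46%


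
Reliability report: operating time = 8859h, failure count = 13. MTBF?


Formula: MTBF = Total operating time / Number of failures
MTBF = 8859 / 13
MTBF = 681.46 hours

681.46 hours


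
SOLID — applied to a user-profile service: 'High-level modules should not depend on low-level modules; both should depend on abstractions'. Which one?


This describes the Dependency Inversion Principle (DIP)

Dependency Inversion Principle (DIP)


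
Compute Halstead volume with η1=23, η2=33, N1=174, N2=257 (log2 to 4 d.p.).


Formula: V = N * log2(η), where N = N1 + N2 and η = η1 + η2
η = 23 + 33 = 56
N = 174 + 257 = 431
log2(56) ≈ 5.8074
V = 431 * 5.8074 = 2502.99

2502.99


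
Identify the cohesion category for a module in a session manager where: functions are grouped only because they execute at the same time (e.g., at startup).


Reasoning: Related by timing only
Type: Temporal cohesion

Temporal cohesion


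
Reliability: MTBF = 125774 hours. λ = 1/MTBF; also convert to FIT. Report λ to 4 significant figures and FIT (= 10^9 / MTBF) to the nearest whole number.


Formula: λ = 1 / MTBF; FIT = λ × 1e9 = 1e9 / MTBF
λ = 1 / 125774 ≈ 7.951e-06 failures/hour
FIT = 1e9 / 125774 ≈ 7951 failures per 1e9 hours (nearest whole number)

λ = 7.951e-06 /h, FIT = 7951


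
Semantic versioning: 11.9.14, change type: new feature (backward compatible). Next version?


Current: 11.9.14
Change category: 'new feature (backward compatible)' → minor bump
SemVer rule: minor bump → increment MINOR, reset PATCH to 0 (MAJOR unchanged)
New: 11.10.0

11.10.0


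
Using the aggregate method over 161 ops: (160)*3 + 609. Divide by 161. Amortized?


Formula: Amortized cost = Total cost / Operations
Total cost = (160 * 3) + (1 * 609)
Total cost = 480 + 609 = 1089
Amortized = 1089 / 161 = 6.764

6.764


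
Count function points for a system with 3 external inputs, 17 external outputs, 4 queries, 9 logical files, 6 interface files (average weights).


UFP = EI*4 + EO*5 + EQ*4 + ILF*10 + EIF*7
UFP = 3*4 + 17*5 + 4*4 + 9*10 + 6*7
UFP = 12 + 85 + 16 + 90 + 42
UFP = 245

245


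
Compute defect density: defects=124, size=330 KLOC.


Defect density = defects / KLOC
Defect density = 124 / 330
Defect density = 0.376 defects/KLOC

0.376 defects/KLOC


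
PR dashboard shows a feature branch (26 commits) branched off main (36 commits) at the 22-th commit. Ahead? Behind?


Common ancestor: commit #22
feature commits after divergence: 26 - 22 = 4
main commits after divergence: 36 - 22 = 14
feature is 4 commits ahead of main
main is 14 commits ahead of feature

feature ahead: 4, main ahead: 14


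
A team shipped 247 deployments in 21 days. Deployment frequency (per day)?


Formula: deployments per day = releases / days
= 247 / 21
= 11.762 deploys/day
(equivalently, 82.33 deploys/week)

11.762 deploys/day


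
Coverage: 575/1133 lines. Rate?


Coverage = covered / total * 100
Coverage = 575 / 1133 * 100
Coverage = 50.75%

50.75%


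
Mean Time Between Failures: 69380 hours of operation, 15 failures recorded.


Formula: MTBF = Total operating time / Number of failures
MTBF = 69380 / 15
MTBF = 4625.33 hours

4625.33 hours


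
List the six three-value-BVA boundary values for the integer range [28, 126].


Range: [28, 126]
Boundaries: just below min, min, min+1, max-1, max, just above max
Values: [27, 28, 29, 125, 126, 127]

[27, 28, 29, 125, 126, 127]


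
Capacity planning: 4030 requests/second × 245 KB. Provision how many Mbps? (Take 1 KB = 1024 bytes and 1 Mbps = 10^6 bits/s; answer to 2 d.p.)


Formula: Mbps = payload_bytes * RPS * 8 / 1e6
Payload per request = 245 KB = 245 * 1024 = 250880 bytes
Total bytes/sec = 250880 * 4030 = 1011046400
Total bits/sec = 1011046400 * 8 = 8088371200
Mbps = 8088371200 / 1e6 = 8088.37

8088.37 Mbps


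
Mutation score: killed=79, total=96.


Mutation score = killed / total * 100
Mutation score = 79 / 96 * 100
Mutation score = 82.29%

82.29%


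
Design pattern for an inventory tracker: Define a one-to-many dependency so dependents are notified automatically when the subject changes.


This matches the Observer pattern

Observer


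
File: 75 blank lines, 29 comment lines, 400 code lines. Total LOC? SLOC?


Total LOC = blank + comment + code
Total LOC = 75 + 29 + 400 = 504
SLOC (source only) = code = 400

Total LOC: 504, SLOC: 400


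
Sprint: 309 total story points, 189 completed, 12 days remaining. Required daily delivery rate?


Formula: Required rate = Remaining points / Days left
Remaining = 309 - 189 = 120 points
Required rate = 120 / 12 = 10.0 points/day

10.0 points/day


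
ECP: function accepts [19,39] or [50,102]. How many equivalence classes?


Valid ranges: [19,39] and [50,102]
Class 1: x < 19 — invalid
Class 2: 19 ≤ x ≤ 39 — valid
Class 3: 39 < x < 50 — invalid (gap between ranges)
Class 4: 50 ≤ x ≤ 102 — valid
Class 5: x > 102 — invalid
Total equivalence classes: 5

5 equivalence classes


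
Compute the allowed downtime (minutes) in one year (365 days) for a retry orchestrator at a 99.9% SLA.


Formula: allowed downtime = period * (100 - SLA) / 100
Period (year (365 days)) = 525600 minutes
Unavailability fraction = (100 - 99.9) / 100
Allowed downtime = 525600 * (100 - 99.9) / 100
Allowed downtime = 525.6 minutes

525.6 minutes


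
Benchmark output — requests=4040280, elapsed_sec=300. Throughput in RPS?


Formula: throughput = requests / seconds
throughput = 4040280 / 300
throughput = 13467.6 requests/second

13467.6 requests/second


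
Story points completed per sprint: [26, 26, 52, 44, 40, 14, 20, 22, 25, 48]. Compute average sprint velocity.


Formula: Avg velocity = Total points / Number of sprints
Points: [26, 26, 52, 44, 40, 14, 20, 22, 25, 48]
Sum = 26 + 26 + 52 + 44 + 40 + 14 + 20 + 22 + 25 + 48 = 317
Avg velocity = 317 / 10 = 31.7 points/sprint

31.7 points/sprint


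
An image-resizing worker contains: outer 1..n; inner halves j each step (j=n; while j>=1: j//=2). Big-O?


Reasoning: n times log n
Complexity: O(n log n)

O(n log n)


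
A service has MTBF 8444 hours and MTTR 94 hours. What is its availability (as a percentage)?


Availability = MTBF / (MTBF + MTTR)
Availability = 8444 / (8444 + 94)
Availability = 8444 / 8538
Availability = 98.899%

98.899%


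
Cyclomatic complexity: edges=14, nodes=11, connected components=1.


Formula: V(G) = E - N + 2P
V(G) = 14 - 11 + 2*1
V(G) = 3 + 2
V(G) = 5

5


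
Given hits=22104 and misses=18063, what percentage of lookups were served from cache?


Formula: hit rate = hits / (hits + misses) * 100
hit rate = 22104 / (22104 + 18063) * 100
hit rate = 22104 / 40167 * 100
hit rate = 55.03%

55.03%


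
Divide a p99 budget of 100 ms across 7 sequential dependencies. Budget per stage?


Formula: per_stage = total_budget / stages
per_stage = 100 / 7
per_stage = 14.29 ms

14.29 ms


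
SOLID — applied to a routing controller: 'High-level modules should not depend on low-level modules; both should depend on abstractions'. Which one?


This describes the Dependency Inversion Principle (DIP)

Dependency Inversion Principle (DIP)


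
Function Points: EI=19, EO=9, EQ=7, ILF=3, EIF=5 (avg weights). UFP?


UFP = EI*4 + EO*5 + EQ*4 + ILF*10 + EIF*7
UFP = 19*4 + 9*5 + 7*4 + 3*10 + 5*7
UFP = 76 + 45 + 28 + 30 + 35
UFP = 214

214


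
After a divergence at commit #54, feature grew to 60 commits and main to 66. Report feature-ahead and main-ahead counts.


Common ancestor: commit #54
feature commits after divergence: 60 - 54 = 6
main commits after divergence: 66 - 54 = 12
feature is 6 commits ahead of main
main is 12 commits ahead of feature

feature ahead: 6, main ahead: 12


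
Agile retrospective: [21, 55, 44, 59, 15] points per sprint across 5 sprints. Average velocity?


Formula: Avg velocity = Total points / Number of sprints
Points: [21, 55, 44, 59, 15]
Sum = 21 + 55 + 44 + 59 + 15 = 194
Avg velocity = 194 / 5 = 38.8 points/sprint

38.8 points/sprint


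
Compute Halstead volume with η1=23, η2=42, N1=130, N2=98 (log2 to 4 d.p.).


Formula: V = N * log2(η), where N = N1 + N2 and η = η1 + η2
η = 23 + 42 = 65
N = 130 + 98 = 228
log2(65) ≈ 6.0224
V = 228 * 6.0224 = 1373.11

1373.11


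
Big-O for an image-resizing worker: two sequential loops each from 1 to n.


Reasoning: sequential dominates: O(n) + O(n) = O(n)
Complexity: O(n)

O(n)


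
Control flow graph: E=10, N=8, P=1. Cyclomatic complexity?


Formula: V(G) = E - N + 2P
V(G) = 10 - 8 + 2*1
V(G) = 2 + 2
V(G) = 4

4


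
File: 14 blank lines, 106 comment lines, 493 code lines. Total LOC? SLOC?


Total LOC = blank + comment + code
Total LOC = 14 + 106 + 493 = 613
SLOC (source only) = code = 493

Total LOC: 613, SLOC: 493


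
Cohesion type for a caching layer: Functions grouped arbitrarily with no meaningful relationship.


Reasoning: Worst: random grouping
Type: Coincidental cohesion

Coincidental cohesion


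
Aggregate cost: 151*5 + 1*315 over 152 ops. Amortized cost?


Formula: Amortized cost = Total cost / Operations
Total cost = (151 * 5) + (1 * 315)
Total cost = 755 + 315 = 1070
Amortized = 1070 / 152 = 7.0395

7.0395


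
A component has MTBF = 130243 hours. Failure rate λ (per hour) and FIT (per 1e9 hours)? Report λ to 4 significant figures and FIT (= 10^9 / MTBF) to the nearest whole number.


Formula: λ = 1 / MTBF; FIT = λ × 1e9 = 1e9 / MTBF
λ = 1 / 130243 ≈ 7.678e-06 failures/hour
FIT = 1e9 / 130243 ≈ 7678 failures per 1e9 hours (nearest whole number)

λ = 7.678e-06 /h, FIT = 7678


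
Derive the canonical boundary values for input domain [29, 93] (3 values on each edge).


Range: [29, 93]
Boundaries: just below min, min, min+1, max-1, max, just above max
Values: [28, 29, 30, 92, 93, 94]

[28, 29, 30, 92, 93, 94]


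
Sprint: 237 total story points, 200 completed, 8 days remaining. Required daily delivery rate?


Formula: Required rate = Remaining points / Days left
Remaining = 237 - 200 = 37 points
Required rate = 37 / 8 = 4.63 points/day

4.63 points/day


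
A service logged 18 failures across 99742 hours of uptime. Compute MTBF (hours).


Formula: MTBF = Total operating time / Number of failures
MTBF = 99742 / 18
MTBF = 5541.22 hours

5541.22 hours


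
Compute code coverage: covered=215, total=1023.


Coverage = covered / total * 100
Coverage = 215 / 1023 * 100
Coverage = 21.02%

21.02%


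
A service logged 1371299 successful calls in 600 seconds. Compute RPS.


Formula: throughput = requests / seconds
throughput = 1371299 / 600
throughput = 2285.5 requests/second

2285.5 requests/second


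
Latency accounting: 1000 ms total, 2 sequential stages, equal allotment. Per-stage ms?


Formula: per_stage = total_budget / stages
per_stage = 1000 / 2
per_stage = 500.0 ms

500.0 ms


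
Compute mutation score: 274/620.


Mutation score = killed / total * 100
Mutation score = 274 / 620 * 100
Mutation score = 44.19%

44.19%


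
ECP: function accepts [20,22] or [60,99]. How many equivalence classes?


Valid ranges: [20,22] and [60,99]
Class 1: x < 20 — invalid
Class 2: 20 ≤ x ≤ 22 — valid
Class 3: 22 < x < 60 — invalid (gap between ranges)
Class 4: 60 ≤ x ≤ 99 — valid
Class 5: x > 99 — invalid
Total equivalence classes: 5

5 equivalence classes


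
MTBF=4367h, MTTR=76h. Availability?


Availability = MTBF / (MTBF + MTTR)
Availability = 4367 / (4367 + 76)
Availability = 4367 / 4443
Availability = 98.2894%

98.2894%


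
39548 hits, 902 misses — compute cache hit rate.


Formula: hit rate = hits / (hits + misses) * 100
hit rate = 39548 / (39548 + 902) * 100
hit rate = 39548 / 40450 * 100
hit rate = 97.77%

97.77%


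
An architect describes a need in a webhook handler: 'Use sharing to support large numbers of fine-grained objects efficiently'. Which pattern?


This matches the Flyweight pattern

Flyweight


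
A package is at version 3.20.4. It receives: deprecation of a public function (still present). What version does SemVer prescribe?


Current: 3.20.4
Change category: 'deprecation of a public function (still present)' → minor bump
SemVer rule: minor bump → increment MINOR, reset PATCH to 0 (MAJOR unchanged)
New: 3.21.0

3.21.0


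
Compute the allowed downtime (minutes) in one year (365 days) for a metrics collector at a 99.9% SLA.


Formula: allowed downtime = period * (100 - SLA) / 100
Period (year (365 days)) = 525600 minutes
Unavailability fraction = (100 - 99.9) / 100
Allowed downtime = 525600 * (100 - 99.9) / 100
Allowed downtime = 525.6 minutes

525.6 minutes


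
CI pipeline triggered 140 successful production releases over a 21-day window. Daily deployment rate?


Formula: deployments per day = releases / days
= 140 / 21
= 6.667 deploys/day
(equivalently, 46.67 deploys/week)

6.667 deploys/day


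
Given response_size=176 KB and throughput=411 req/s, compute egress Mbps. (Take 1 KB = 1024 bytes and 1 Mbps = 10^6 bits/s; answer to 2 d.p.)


Formula: Mbps = payload_bytes * RPS * 8 / 1e6
Payload per request = 176 KB = 176 * 1024 = 180224 bytes
Total bytes/sec = 180224 * 411 = 74072064
Total bits/sec = 74072064 * 8 = 592576512
Mbps = 592576512 / 1e6 = 592.58

592.58 Mbps


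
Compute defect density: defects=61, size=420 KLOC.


Defect density = defects / KLOC
Defect density = 61 / 420
Defect density = 0.145 defects/KLOC

0.145 defects/KLOC


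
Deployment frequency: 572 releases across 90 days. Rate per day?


Formula: deployments per day = releases / days
= 572 / 90
= 6.356 deploys/day
(equivalently, 44.49 deploys/week)

6.356 deploys/day


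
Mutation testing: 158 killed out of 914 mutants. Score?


Mutation score = killed / total * 100
Mutation score = 158 / 914 * 100
Mutation score = 17.29%

17.29%


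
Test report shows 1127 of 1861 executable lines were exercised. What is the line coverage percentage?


Coverage = covered / total * 100
Coverage = 1127 / 1861 * 100
Coverage = 60.56%

60.56%


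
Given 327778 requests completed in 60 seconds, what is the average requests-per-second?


Formula: throughput = requests / seconds
throughput = 327778 / 60
throughput = 5462.97 requests/second

5462.97 requests/second


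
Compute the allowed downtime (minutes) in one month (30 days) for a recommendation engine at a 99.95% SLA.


Formula: allowed downtime = period * (100 - SLA) / 100
Period (month (30 days)) = 43200 minutes
Unavailability fraction = (100 - 99.95) / 100
Allowed downtime = 43200 * (100 - 99.95) / 100
Allowed downtime = 21.6 minutes

21.6 minutes


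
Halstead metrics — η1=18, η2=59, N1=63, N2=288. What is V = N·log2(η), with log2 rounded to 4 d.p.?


Formula: V = N * log2(η), where N = N1 + N2 and η = η1 + η2
η = 18 + 59 = 77
N = 63 + 288 = 351
log2(77) ≈ 6.2668
V = 351 * 6.2668 = 2199.65

2199.65


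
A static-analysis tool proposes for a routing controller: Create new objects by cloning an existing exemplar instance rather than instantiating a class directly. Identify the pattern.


This matches the Prototype pattern

Prototype


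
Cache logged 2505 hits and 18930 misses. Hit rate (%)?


Formula: hit rate = hits / (hits + misses) * 100
hit rate = 2505 / (2505 + 18930) * 100
hit rate = 2505 / 21435 * 100
hit rate = 11.69%

11.69%


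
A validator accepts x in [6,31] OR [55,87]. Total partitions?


Valid ranges: [6,31] and [55,87]
Class 1: x < 6 — invalid
Class 2: 6 ≤ x ≤ 31 — valid
Class 3: 31 < x < 55 — invalid (gap between ranges)
Class 4: 55 ≤ x ≤ 87 — valid
Class 5: x > 87 — invalid
Total equivalence classes: 5

5 equivalence classes


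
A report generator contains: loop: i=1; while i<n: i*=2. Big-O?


Reasoning: i doubles each step so iterations are log2(n)
Complexity: O(log n)

O(log n)


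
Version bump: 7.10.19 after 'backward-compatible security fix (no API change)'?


Current: 7.10.19
Change category: 'backward-compatible security fix (no API change)' → patch bump
SemVer rule: patch bump → increment PATCH (MAJOR and MINOR unchanged)
New: 7.10.20

7.10.20


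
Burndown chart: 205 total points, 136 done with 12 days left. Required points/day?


Formula: Required rate = Remaining points / Days left
Remaining = 205 - 136 = 69 points
Required rate = 69 / 12 = 5.75 points/day

5.75 points/day


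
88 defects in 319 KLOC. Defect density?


Defect density = defects / KLOC
Defect density = 88 / 319
Defect density = 0.276 defects/KLOC

0.276 defects/KLOC


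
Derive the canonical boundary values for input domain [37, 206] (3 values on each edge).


Range: [37, 206]
Boundaries: just below min, min, min+1, max-1, max, just above max
Values: [36, 37, 38, 205, 206, 207]

[36, 37, 38, 205, 206, 207]


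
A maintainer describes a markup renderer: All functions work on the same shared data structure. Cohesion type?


Reasoning: Functions share data
Type: Communicational cohesion

Communicational cohesion


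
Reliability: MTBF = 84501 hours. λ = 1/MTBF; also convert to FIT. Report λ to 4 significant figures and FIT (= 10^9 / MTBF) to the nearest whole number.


Formula: λ = 1 / MTBF; FIT = λ × 1e9 = 1e9 / MTBF
λ = 1 / 84501 ≈ 1.183e-05 failures/hour
FIT = 1e9 / 84501 ≈ 11834 failures per 1e9 hours (nearest whole number)

λ = 1.183e-05 /h, FIT = 11834


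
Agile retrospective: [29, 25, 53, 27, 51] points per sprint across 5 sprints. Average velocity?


Formula: Avg velocity = Total points / Number of sprints
Points: [29, 25, 53, 27, 51]
Sum = 29 + 25 + 53 + 27 + 51 = 185
Avg velocity = 185 / 5 = 37.0 points/sprint

37.0 points/sprint


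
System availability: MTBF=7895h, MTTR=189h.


Availability = MTBF / (MTBF + MTTR)
Availability = 7895 / (7895 + 189)
Availability = 7895 / 8084
Availability = 97.662%

97.662%


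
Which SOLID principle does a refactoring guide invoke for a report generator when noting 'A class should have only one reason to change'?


This describes the Single Responsibility Principle (SRP)

Single Responsibility Principle (SRP)


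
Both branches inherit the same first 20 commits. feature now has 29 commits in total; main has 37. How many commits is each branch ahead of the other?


Common ancestor: commit #20
feature commits after divergence: 29 - 20 = 9
main commits after divergence: 37 - 20 = 17
feature is 9 commits ahead of main
main is 17 commits ahead of feature

feature ahead: 9, main ahead: 17


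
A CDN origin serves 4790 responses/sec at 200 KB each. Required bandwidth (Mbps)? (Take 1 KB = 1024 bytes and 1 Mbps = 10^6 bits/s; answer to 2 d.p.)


Formula: Mbps = payload_bytes * RPS * 8 / 1e6
Payload per request = 200 KB = 200 * 1024 = 204800 bytes
Total bytes/sec = 204800 * 4790 = 980992000
Total bits/sec = 980992000 * 8 = 7847936000
Mbps = 7847936000 / 1e6 = 7847.94

7847.94 Mbps
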